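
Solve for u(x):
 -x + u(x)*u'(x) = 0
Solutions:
 u(x) = -sqrt(C1 + x^2)
 u(x) = sqrt(C1 + x^2)


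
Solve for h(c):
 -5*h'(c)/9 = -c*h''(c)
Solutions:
 h(c) = C1 + C2*c^(14/9)


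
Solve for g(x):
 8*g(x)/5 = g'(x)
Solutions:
 g(x) = C1*exp(8*x/5)


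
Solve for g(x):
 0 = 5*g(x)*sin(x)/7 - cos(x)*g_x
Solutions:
 g(x) = C1/cos(x)^(5/7)


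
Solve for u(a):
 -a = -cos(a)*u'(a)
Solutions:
 u(a) = C1 + Integral(a/cos(a), a)


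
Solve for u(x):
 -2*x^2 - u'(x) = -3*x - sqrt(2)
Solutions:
 u(x) = C1 - 2*x^3/3 + 3*x^2/2 + sqrt(2)*x


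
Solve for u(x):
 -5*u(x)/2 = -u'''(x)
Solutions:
 u(x) = C3*exp(2^(2/3)*5^(1/3)*x/2) + (C1*sin(2^(2/3)*sqrt(3)*5^(1/3)*x/4) + C2*cos(2^(2/3)*sqrt(3)*5^(1/3)*x/4))*exp(-2^(2/3)*5^(1/3)*x/4)


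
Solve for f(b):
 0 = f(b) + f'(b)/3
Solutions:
 f(b) = C1*exp(-3*b)


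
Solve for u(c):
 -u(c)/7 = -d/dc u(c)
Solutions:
 u(c) = C1*exp(c/7)


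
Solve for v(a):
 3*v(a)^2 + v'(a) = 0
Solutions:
 v(a) = 1/(C1 + 3*a)


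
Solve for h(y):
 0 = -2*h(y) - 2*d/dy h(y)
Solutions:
 h(y) = C1*exp(-y)


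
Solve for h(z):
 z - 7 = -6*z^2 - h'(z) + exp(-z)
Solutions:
 h(z) = C1 - 2*z^3 - z^2/2 + 7*z - exp(-z)


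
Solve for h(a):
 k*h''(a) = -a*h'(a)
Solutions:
 h(a) = C1 + C2*sqrt(k)*erf(sqrt(2)*a*sqrt(1/k)/2)


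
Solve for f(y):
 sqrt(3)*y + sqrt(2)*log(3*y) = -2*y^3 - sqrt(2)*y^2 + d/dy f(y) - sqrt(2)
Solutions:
 f(y) = C1 + y^4/2 + sqrt(2)*y^3/3 + sqrt(3)*y^2/2 + sqrt(2)*y*log(y) + sqrt(2)*y*log(3)


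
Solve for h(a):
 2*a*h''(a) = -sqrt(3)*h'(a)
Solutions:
 h(a) = C1 + C2*a^(1 - sqrt(3)/2)


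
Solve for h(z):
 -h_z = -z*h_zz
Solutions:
 h(z) = C1 + C2*z^2


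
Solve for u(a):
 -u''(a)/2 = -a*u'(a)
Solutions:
 u(a) = C1 + C2*erfi(a)


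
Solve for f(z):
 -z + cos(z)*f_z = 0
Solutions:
 f(z) = C1 + Integral(z/cos(z), z)


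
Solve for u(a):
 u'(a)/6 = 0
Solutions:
 u(a) = C1


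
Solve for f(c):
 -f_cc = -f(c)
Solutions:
 f(c) = C1*exp(-c) + C2*exp(c)


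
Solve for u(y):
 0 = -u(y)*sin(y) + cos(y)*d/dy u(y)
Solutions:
 u(y) = C1/cos(y)


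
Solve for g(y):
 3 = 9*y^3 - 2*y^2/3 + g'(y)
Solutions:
 g(y) = C1 - 9*y^4/4 + 2*y^3/9 + 3*y


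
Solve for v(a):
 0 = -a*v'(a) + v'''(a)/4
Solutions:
 v(a) = C1 + Integral(C2*airyai(2^(2/3)*a) + C3*airybi(2^(2/3)*a), a)


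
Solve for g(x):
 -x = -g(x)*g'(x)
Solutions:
 g(x) = -sqrt(C1 + x^2)
 g(x) = sqrt(C1 + x^2)


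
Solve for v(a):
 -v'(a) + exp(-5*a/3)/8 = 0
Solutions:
 v(a) = C1 - 3*exp(-5*a/3)/40


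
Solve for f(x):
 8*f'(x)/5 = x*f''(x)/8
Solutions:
 f(x) = C1 + C2*x^(69/5)


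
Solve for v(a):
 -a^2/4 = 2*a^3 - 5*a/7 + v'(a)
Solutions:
 v(a) = C1 - a^4/2 - a^3/12 + 5*a^2/14


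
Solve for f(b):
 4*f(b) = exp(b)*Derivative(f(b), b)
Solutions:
 f(b) = C1*exp(-4*exp(-b))


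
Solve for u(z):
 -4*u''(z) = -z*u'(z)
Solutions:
 u(z) = C1 + C2*erfi(sqrt(2)*z/4)


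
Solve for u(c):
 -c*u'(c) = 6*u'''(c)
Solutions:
 u(c) = C1 + Integral(C2*airyai(-6^(2/3)*c/6) + C3*airybi(-6^(2/3)*c/6), c)


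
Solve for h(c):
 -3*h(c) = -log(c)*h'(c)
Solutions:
 h(c) = C1*exp(3*li(c))


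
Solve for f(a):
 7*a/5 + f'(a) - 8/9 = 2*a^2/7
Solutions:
 f(a) = C1 + 2*a^3/21 - 7*a^2/10 + 8*a/9


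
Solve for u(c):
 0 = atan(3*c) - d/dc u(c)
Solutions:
 u(c) = C1 + c*atan(3*c) - log(9*c^2 + 1)/6


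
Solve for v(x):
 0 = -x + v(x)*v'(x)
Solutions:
 v(x) = -sqrt(C1 + x^2)
 v(x) = sqrt(C1 + x^2)


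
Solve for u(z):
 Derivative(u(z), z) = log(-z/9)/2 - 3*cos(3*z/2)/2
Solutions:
 u(z) = C1 + z*log(-z)/2 - z*log(3) - z/2 - sin(3*z/2)


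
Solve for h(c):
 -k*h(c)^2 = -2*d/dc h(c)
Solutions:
 h(c) = -2/(C1 + c*k)


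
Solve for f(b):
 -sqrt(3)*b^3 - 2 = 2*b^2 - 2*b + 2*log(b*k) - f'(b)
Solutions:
 f(b) = C1 + sqrt(3)*b^4/4 + 2*b^3/3 - b^2 + 2*b*log(b*k)


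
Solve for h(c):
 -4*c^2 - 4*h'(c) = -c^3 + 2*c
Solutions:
 h(c) = C1 + c^4/16 - c^3/3 - c^2/4


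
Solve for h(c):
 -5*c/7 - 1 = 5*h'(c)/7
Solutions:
 h(c) = C1 - c^2/2 - 7*c/5


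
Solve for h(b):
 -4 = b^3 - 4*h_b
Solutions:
 h(b) = C1 + b^4/16 + b


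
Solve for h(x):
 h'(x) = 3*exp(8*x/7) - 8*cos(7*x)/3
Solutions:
 h(x) = C1 + 21*exp(8*x/7)/8 - 8*sin(7*x)/21


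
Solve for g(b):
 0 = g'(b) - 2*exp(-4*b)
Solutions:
 g(b) = C1 - exp(-4*b)/2


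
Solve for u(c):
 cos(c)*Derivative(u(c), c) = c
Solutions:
 u(c) = C1 + Integral(c/cos(c), c)


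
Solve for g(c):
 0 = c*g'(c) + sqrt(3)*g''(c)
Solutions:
 g(c) = C1 + C2*erf(sqrt(2)*3^(3/4)*c/6)


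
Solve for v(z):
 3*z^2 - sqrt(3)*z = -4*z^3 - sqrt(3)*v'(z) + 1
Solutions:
 v(z) = C1 - sqrt(3)*z^4/3 - sqrt(3)*z^3/3 + z^2/2 + sqrt(3)*z/3


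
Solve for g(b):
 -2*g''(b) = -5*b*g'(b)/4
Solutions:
 g(b) = C1 + C2*erfi(sqrt(5)*b/4)


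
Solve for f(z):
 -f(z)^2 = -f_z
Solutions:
 f(z) = -1/(C1 + z)


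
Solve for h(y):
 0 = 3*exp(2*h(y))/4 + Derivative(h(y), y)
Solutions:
 h(y) = log(-1/(C1 - 3*y))/2 + log(2)/2
 h(y) = log(-sqrt(1/(C1 + 3*y))) + log(2)/2


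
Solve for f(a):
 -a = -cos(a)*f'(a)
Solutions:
 f(a) = C1 + Integral(a/cos(a), a)


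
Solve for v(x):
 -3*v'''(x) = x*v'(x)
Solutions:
 v(x) = C1 + Integral(C2*airyai(-3^(2/3)*x/3) + C3*airybi(-3^(2/3)*x/3), x)


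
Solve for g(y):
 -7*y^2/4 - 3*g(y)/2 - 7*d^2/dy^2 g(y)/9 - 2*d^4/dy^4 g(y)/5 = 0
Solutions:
 g(y) = -7*y^2/6 + (C1*sin(15^(1/4)*sqrt(2)*y*cos(atan(sqrt(3635)/35)/2)/2) + C2*cos(15^(1/4)*sqrt(2)*y*cos(atan(sqrt(3635)/35)/2)/2))*exp(-15^(1/4)*sqrt(2)*y*sin(atan(sqrt(3635)/35)/2)/2) + (C3*sin(15^(1/4)*sqrt(2)*y*cos(atan(sqrt(3635)/35)/2)/2) + C4*cos(15^(1/4)*sqrt(2)*y*cos(atan(sqrt(3635)/35)/2)/2))*exp(15^(1/4)*sqrt(2)*y*sin(atan(sqrt(3635)/35)/2)/2) + 98/81


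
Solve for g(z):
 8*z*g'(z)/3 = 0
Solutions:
 g(z) = C1


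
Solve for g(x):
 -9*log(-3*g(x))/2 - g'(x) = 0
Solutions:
 2*Integral(1/(log(-_y) + log(3)), (_y, g(x)))/9 = C1 - x


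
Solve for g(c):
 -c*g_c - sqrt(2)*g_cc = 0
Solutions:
 g(c) = C1 + C2*erf(2^(1/4)*c/2)


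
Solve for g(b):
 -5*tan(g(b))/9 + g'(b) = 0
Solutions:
 g(b) = pi - asin(C1*exp(5*b/9))
 g(b) = asin(C1*exp(5*b/9))


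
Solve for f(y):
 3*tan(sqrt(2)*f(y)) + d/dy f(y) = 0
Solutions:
 f(y) = sqrt(2)*(pi - asin(C1*exp(-3*sqrt(2)*y)))/2
 f(y) = sqrt(2)*asin(C1*exp(-3*sqrt(2)*y))/2


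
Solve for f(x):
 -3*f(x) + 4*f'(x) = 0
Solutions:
 f(x) = C1*exp(3*x/4)


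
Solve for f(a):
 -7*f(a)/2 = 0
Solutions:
 f(a) = 0


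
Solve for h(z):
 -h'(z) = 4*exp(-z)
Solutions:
 h(z) = C1 + 4*exp(-z)


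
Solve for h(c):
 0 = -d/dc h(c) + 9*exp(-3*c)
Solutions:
 h(c) = C1 - 3*exp(-3*c)


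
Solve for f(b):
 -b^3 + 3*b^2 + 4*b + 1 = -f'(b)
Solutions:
 f(b) = C1 + b^4/4 - b^3 - 2*b^2 - b


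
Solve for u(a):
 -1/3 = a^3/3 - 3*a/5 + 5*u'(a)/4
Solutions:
 u(a) = C1 - a^4/15 + 6*a^2/25 - 4*a/15


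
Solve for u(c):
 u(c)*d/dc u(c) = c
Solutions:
 u(c) = -sqrt(C1 + c^2)
 u(c) = sqrt(C1 + c^2)


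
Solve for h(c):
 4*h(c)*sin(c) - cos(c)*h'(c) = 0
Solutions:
 h(c) = C1/cos(c)^4


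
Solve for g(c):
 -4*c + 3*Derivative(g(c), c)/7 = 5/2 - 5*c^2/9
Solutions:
 g(c) = C1 - 35*c^3/81 + 14*c^2/3 + 35*c/6


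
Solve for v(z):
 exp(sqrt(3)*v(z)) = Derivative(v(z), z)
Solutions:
 v(z) = sqrt(3)*(2*log(-1/(C1 + z)) - log(3))/6


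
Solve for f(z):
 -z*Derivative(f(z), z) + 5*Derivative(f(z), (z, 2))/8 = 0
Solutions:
 f(z) = C1 + C2*erfi(2*sqrt(5)*z/5)


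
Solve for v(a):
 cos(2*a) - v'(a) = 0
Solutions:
 v(a) = C1 + sin(2*a)/2


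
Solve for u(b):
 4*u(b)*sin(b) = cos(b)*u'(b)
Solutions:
 u(b) = C1/cos(b)^4


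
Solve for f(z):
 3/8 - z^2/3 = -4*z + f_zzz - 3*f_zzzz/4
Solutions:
 f(z) = C1 + C2*z + C3*z^2 + C4*exp(4*z/3) - z^5/180 + 7*z^4/48 + z^3/2


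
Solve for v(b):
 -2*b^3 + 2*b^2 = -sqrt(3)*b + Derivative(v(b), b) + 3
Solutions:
 v(b) = C1 - b^4/2 + 2*b^3/3 + sqrt(3)*b^2/2 - 3*b


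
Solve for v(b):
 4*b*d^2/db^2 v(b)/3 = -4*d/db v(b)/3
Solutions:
 v(b) = C1 + C2*log(b)


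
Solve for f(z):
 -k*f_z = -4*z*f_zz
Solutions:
 f(z) = C1 + z^(re(k)/4 + 1)*(C2*sin(log(z)*Abs(im(k))/4) + C3*cos(log(z)*im(k)/4))


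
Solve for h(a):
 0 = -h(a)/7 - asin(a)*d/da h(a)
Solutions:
 h(a) = C1*exp(-Integral(1/asin(a), a)/7)


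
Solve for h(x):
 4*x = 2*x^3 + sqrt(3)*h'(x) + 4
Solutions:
 h(x) = C1 - sqrt(3)*x^4/6 + 2*sqrt(3)*x^2/3 - 4*sqrt(3)*x/3


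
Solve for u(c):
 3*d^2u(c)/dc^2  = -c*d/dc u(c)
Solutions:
 u(c) = C1 + C2*erf(sqrt(6)*c/6)


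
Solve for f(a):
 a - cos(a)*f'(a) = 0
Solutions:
 f(a) = C1 + Integral(a/cos(a), a)


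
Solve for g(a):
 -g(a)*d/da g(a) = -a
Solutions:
 g(a) = -sqrt(C1 + a^2)
 g(a) = sqrt(C1 + a^2)


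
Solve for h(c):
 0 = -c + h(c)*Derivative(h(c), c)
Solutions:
 h(c) = -sqrt(C1 + c^2)
 h(c) = sqrt(C1 + c^2)


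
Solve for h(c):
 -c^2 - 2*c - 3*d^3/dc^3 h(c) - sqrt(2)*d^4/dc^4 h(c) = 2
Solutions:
 h(c) = C1 + C2*c + C3*c^2 + C4*exp(-3*sqrt(2)*c/2) - c^5/180 + c^4*(-3 + sqrt(2))/108 + c^3*(-11 + 3*sqrt(2))/81


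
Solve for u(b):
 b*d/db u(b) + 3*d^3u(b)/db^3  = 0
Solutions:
 u(b) = C1 + Integral(C2*airyai(-3^(2/3)*b/3) + C3*airybi(-3^(2/3)*b/3), b)


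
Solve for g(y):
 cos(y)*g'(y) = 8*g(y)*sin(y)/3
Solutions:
 g(y) = C1/cos(y)^(8/3)


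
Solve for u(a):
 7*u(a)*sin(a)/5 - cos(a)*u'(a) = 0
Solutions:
 u(a) = C1/cos(a)^(7/5)


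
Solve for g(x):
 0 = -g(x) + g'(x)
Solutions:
 g(x) = C1*exp(x)


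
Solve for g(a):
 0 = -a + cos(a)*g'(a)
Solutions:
 g(a) = C1 + Integral(a/cos(a), a)


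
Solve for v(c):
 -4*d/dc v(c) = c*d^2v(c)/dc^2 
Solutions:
 v(c) = C1 + C2/c^3


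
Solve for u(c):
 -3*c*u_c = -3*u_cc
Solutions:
 u(c) = C1 + C2*erfi(sqrt(2)*c/2)


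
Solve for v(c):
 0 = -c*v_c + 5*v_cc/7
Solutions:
 v(c) = C1 + C2*erfi(sqrt(70)*c/10)


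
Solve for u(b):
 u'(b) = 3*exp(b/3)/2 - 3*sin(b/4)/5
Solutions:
 u(b) = C1 + 9*exp(b/3)/2 + 12*cos(b/4)/5


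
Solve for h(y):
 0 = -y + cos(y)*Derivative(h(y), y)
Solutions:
 h(y) = C1 + Integral(y/cos(y), y)


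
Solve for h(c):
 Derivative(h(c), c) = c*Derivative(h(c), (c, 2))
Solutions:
 h(c) = C1 + C2*c^2


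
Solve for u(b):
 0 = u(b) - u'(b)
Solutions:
 u(b) = C1*exp(b)


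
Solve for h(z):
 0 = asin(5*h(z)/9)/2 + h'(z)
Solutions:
 Integral(1/asin(5*_y/9), (_y, h(z))) = C1 - z/2


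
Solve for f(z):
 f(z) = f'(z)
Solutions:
 f(z) = C1*exp(z)


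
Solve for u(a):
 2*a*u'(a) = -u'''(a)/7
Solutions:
 u(a) = C1 + Integral(C2*airyai(-14^(1/3)*a) + C3*airybi(-14^(1/3)*a), a)


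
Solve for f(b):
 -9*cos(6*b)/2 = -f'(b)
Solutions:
 f(b) = C1 + 3*sin(6*b)/4


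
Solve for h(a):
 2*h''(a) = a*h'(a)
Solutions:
 h(a) = C1 + C2*erfi(a/2)


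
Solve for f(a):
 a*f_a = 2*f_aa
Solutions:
 f(a) = C1 + C2*erfi(a/2)


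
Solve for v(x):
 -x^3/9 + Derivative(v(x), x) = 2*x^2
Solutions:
 v(x) = C1 + x^4/36 + 2*x^3/3


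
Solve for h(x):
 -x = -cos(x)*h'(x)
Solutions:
 h(x) = C1 + Integral(x/cos(x), x)


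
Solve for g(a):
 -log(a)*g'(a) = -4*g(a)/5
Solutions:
 g(a) = C1*exp(4*li(a)/5)


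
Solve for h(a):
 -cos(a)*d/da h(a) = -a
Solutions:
 h(a) = C1 + Integral(a/cos(a), a)


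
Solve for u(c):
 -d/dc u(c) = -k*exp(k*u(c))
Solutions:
 u(c) = Piecewise((log(-1/(C1*k + c*k^2))/k, Ne(k, 0)), (nan, True))
 u(c) = Piecewise((C1 + c*k, Eq(k, 0)), (nan, True))


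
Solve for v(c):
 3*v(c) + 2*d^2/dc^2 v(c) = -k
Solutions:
 v(c) = C1*sin(sqrt(6)*c/2) + C2*cos(sqrt(6)*c/2) - k/3


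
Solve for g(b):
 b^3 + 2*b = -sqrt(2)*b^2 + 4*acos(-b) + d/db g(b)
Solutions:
 g(b) = C1 + b^4/4 + sqrt(2)*b^3/3 + b^2 - 4*b*acos(-b) - 4*sqrt(1 - b^2)


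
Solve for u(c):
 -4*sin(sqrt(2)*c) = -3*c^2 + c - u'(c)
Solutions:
 u(c) = C1 - c^3 + c^2/2 - 2*sqrt(2)*cos(sqrt(2)*c)


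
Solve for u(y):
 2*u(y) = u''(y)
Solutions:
 u(y) = C1*exp(-sqrt(2)*y) + C2*exp(sqrt(2)*y)


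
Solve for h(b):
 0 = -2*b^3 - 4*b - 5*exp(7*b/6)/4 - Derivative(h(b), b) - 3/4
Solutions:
 h(b) = C1 - b^4/2 - 2*b^2 - 3*b/4 - 15*exp(7*b/6)/14


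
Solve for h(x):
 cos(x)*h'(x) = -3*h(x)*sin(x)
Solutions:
 h(x) = C1*cos(x)^3


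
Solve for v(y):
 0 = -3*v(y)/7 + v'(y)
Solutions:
 v(y) = C1*exp(3*y/7)


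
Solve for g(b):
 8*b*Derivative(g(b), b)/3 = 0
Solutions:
 g(b) = C1


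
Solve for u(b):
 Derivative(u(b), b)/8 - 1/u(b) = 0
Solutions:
 u(b) = -sqrt(C1 + 16*b)
 u(b) = sqrt(C1 + 16*b)


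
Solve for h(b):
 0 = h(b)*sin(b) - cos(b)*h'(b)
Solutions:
 h(b) = C1/cos(b)


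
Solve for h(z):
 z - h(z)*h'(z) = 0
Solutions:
 h(z) = -sqrt(C1 + z^2)
 h(z) = sqrt(C1 + z^2)


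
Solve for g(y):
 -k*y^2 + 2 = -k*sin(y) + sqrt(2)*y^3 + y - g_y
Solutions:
 g(y) = C1 + k*y^3/3 + k*cos(y) + sqrt(2)*y^4/4 + y^2/2 - 2*y


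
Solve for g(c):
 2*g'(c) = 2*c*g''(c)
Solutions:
 g(c) = C1 + C2*c^2


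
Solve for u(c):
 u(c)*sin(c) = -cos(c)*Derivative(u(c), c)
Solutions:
 u(c) = C1*cos(c)


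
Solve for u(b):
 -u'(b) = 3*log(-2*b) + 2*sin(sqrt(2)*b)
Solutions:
 u(b) = C1 - 3*b*log(-b) - 3*b*log(2) + 3*b + sqrt(2)*cos(sqrt(2)*b)


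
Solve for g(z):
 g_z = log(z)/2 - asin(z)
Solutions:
 g(z) = C1 + z*log(z)/2 - z*asin(z) - z/2 - sqrt(1 - z^2)


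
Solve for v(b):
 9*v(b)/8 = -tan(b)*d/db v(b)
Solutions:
 v(b) = C1/sin(b)^(9/8)


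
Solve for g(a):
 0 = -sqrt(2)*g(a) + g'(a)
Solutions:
 g(a) = C1*exp(sqrt(2)*a)


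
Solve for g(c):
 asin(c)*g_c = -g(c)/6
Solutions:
 g(c) = C1*exp(-Integral(1/asin(c), c)/6)


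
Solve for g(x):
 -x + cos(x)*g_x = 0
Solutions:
 g(x) = C1 + Integral(x/cos(x), x)


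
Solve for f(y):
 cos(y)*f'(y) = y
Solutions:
 f(y) = C1 + Integral(y/cos(y), y)


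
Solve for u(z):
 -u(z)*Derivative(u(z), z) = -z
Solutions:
 u(z) = -sqrt(C1 + z^2)
 u(z) = sqrt(C1 + z^2)


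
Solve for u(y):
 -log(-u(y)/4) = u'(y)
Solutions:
 Integral(1/(log(-_y) - 2*log(2)), (_y, u(y))) = C1 - y


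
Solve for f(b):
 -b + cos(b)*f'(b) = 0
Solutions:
 f(b) = C1 + Integral(b/cos(b), b)


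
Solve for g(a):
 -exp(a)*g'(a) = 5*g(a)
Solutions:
 g(a) = C1*exp(5*exp(-a))


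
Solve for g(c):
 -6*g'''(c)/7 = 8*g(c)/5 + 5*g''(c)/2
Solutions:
 g(c) = C1*exp(c*(-350 + 875*5^(1/3)*7^(2/3)/(144*sqrt(138531) + 61729)^(1/3) + 5^(2/3)*7^(1/3)*(144*sqrt(138531) + 61729)^(1/3))/360)*sin(sqrt(3)*35^(1/3)*c*(-5^(1/3)*(144*sqrt(138531) + 61729)^(1/3) + 875*7^(1/3)/(144*sqrt(138531) + 61729)^(1/3))/360) + C2*exp(c*(-350 + 875*5^(1/3)*7^(2/3)/(144*sqrt(138531) + 61729)^(1/3) + 5^(2/3)*7^(1/3)*(144*sqrt(138531) + 61729)^(1/3))/360)*cos(sqrt(3)*35^(1/3)*c*(-5^(1/3)*(144*sqrt(138531) + 61729)^(1/3) + 875*7^(1/3)/(144*sqrt(138531) + 61729)^(1/3))/360) + C3*exp(-c*(875*5^(1/3)*7^(2/3)/(144*sqrt(138531) + 61729)^(1/3) + 175 + 5^(2/3)*7^(1/3)*(144*sqrt(138531) + 61729)^(1/3))/180)


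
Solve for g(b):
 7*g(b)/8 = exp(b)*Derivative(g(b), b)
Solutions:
 g(b) = C1*exp(-7*exp(-b)/8)


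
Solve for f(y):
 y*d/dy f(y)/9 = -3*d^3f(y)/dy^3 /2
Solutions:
 f(y) = C1 + Integral(C2*airyai(-2^(1/3)*y/3) + C3*airybi(-2^(1/3)*y/3), y)


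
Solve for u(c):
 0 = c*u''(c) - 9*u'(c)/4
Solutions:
 u(c) = C1 + C2*c^(13/4)


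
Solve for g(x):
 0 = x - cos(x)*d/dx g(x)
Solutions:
 g(x) = C1 + Integral(x/cos(x), x)


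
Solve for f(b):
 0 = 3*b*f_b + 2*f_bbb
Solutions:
 f(b) = C1 + Integral(C2*airyai(-2^(2/3)*3^(1/3)*b/2) + C3*airybi(-2^(2/3)*3^(1/3)*b/2), b)


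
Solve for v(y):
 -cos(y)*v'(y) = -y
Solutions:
 v(y) = C1 + Integral(y/cos(y), y)


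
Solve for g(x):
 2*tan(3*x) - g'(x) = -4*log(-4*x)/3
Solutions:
 g(x) = C1 + 4*x*log(-x)/3 - 4*x/3 + 8*x*log(2)/3 - 2*log(cos(3*x))/3


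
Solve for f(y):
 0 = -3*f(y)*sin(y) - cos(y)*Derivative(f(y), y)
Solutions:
 f(y) = C1*cos(y)^3


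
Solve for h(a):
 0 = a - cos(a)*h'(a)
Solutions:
 h(a) = C1 + Integral(a/cos(a), a)


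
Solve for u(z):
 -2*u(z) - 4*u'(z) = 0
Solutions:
 u(z) = C1*exp(-z/2)


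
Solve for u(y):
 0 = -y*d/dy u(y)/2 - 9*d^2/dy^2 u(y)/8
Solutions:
 u(y) = C1 + C2*erf(sqrt(2)*y/3)


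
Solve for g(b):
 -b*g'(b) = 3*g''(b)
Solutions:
 g(b) = C1 + C2*erf(sqrt(6)*b/6)


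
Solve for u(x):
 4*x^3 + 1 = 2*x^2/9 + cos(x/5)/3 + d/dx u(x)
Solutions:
 u(x) = C1 + x^4 - 2*x^3/27 + x - 5*sin(x/5)/3


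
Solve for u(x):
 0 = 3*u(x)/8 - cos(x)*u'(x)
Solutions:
 u(x) = C1*(sin(x) + 1)^(3/16)/(sin(x) - 1)^(3/16)


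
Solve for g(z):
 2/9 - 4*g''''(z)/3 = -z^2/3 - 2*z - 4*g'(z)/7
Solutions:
 g(z) = C1 + C4*exp(3^(1/3)*7^(2/3)*z/7) - 7*z^3/36 - 7*z^2/4 - 7*z/18 + (C2*sin(3^(5/6)*7^(2/3)*z/14) + C3*cos(3^(5/6)*7^(2/3)*z/14))*exp(-3^(1/3)*7^(2/3)*z/14)


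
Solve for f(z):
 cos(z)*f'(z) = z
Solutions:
 f(z) = C1 + Integral(z/cos(z), z)


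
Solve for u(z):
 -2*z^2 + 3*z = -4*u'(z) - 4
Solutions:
 u(z) = C1 + z^3/6 - 3*z^2/8 - z


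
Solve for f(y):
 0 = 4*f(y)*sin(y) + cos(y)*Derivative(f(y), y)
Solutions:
 f(y) = C1*cos(y)^4


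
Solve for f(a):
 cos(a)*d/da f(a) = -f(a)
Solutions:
 f(a) = C1*sqrt(sin(a) - 1)/sqrt(sin(a) + 1)


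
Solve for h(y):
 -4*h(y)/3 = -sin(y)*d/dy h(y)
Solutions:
 h(y) = C1*(cos(y) - 1)^(2/3)/(cos(y) + 1)^(2/3)


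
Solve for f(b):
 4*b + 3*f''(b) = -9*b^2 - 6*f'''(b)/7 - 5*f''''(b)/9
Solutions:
 f(b) = C1 + C2*b - b^4/4 + 4*b^3/63 + 221*b^2/441 + (C3*sin(3*sqrt(654)*b/35) + C4*cos(3*sqrt(654)*b/35))*exp(-27*b/35)


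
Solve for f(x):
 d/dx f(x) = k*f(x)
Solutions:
 f(x) = C1*exp(k*x)


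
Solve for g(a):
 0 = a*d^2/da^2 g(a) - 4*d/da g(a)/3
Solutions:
 g(a) = C1 + C2*a^(7/3)


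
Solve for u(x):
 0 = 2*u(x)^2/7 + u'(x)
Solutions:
 u(x) = 7/(C1 + 2*x)


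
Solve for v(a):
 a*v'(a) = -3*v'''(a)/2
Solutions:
 v(a) = C1 + Integral(C2*airyai(-2^(1/3)*3^(2/3)*a/3) + C3*airybi(-2^(1/3)*3^(2/3)*a/3), a)


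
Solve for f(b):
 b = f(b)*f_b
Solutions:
 f(b) = -sqrt(C1 + b^2)
 f(b) = sqrt(C1 + b^2)


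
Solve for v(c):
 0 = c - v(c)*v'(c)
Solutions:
 v(c) = -sqrt(C1 + c^2)
 v(c) = sqrt(C1 + c^2)


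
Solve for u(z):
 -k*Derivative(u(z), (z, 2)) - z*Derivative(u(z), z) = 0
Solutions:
 u(z) = C1 + C2*sqrt(k)*erf(sqrt(2)*z*sqrt(1/k)/2)


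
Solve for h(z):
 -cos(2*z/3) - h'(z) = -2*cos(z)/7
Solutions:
 h(z) = C1 - 3*sin(2*z/3)/2 + 2*sin(z)/7


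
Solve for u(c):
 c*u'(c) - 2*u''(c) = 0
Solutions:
 u(c) = C1 + C2*erfi(c/2)


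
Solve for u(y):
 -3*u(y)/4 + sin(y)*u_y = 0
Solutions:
 u(y) = C1*(cos(y) - 1)^(3/8)/(cos(y) + 1)^(3/8)


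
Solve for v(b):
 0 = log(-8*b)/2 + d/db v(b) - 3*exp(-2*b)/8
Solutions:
 v(b) = C1 - b*log(-b)/2 + b*(1 - 3*log(2))/2 - 3*exp(-2*b)/16


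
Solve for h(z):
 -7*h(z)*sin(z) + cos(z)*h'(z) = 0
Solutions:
 h(z) = C1/cos(z)^7


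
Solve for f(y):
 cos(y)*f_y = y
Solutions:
 f(y) = C1 + Integral(y/cos(y), y)


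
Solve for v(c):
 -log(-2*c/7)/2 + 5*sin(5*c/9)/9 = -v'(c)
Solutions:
 v(c) = C1 + c*log(-c)/2 - c*log(7) - c/2 + c*log(14)/2 + cos(5*c/9)


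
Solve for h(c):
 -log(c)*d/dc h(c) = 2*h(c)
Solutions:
 h(c) = C1*exp(-2*li(c))


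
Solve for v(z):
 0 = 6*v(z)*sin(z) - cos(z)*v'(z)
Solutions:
 v(z) = C1/cos(z)^6


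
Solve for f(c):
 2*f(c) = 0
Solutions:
 f(c) = 0


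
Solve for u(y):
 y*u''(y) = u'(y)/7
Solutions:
 u(y) = C1 + C2*y^(8/7)


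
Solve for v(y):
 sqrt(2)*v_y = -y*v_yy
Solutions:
 v(y) = C1 + C2*y^(1 - sqrt(2))


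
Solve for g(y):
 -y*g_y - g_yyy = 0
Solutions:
 g(y) = C1 + Integral(C2*airyai(-y) + C3*airybi(-y), y)


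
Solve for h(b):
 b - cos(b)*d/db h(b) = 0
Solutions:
 h(b) = C1 + Integral(b/cos(b), b)


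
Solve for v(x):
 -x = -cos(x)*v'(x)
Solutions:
 v(x) = C1 + Integral(x/cos(x), x)


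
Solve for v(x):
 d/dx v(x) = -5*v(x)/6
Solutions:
 v(x) = C1*exp(-5*x/6)


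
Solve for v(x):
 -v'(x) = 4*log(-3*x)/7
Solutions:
 v(x) = C1 - 4*x*log(-x)/7 + 4*x*(1 - log(3))/7


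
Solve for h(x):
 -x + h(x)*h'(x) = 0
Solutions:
 h(x) = -sqrt(C1 + x^2)
 h(x) = sqrt(C1 + x^2)


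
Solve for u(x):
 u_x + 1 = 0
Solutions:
 u(x) = C1 - x


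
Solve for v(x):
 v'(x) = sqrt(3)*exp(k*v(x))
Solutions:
 v(x) = Piecewise((log(-1/(C1*k + sqrt(3)*k*x))/k, Ne(k, 0)), (nan, True))
 v(x) = Piecewise((C1 + sqrt(3)*x, Eq(k, 0)), (nan, True))


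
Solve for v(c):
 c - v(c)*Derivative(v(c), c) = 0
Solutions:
 v(c) = -sqrt(C1 + c^2)
 v(c) = sqrt(C1 + c^2)


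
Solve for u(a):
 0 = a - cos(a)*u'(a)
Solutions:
 u(a) = C1 + Integral(a/cos(a), a)


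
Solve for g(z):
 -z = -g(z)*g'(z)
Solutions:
 g(z) = -sqrt(C1 + z^2)
 g(z) = sqrt(C1 + z^2)


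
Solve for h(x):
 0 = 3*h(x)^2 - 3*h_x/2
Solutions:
 h(x) = -1/(C1 + 2*x)


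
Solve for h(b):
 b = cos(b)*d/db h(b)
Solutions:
 h(b) = C1 + Integral(b/cos(b), b)


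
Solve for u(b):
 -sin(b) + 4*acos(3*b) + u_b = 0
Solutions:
 u(b) = C1 - 4*b*acos(3*b) + 4*sqrt(1 - 9*b^2)/3 - cos(b)


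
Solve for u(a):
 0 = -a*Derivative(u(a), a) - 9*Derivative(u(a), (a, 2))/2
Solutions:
 u(a) = C1 + C2*erf(a/3)


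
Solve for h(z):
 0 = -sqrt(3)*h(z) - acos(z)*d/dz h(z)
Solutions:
 h(z) = C1*exp(-sqrt(3)*Integral(1/acos(z), z))


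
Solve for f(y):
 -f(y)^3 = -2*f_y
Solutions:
 f(y) = -sqrt(-1/(C1 + y))
 f(y) = sqrt(-1/(C1 + y))


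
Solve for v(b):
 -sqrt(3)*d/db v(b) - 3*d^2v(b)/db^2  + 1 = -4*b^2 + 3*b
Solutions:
 v(b) = C1 + C2*exp(-sqrt(3)*b/3) + 4*sqrt(3)*b^3/9 - 4*b^2 - sqrt(3)*b^2/2 + 3*b + 25*sqrt(3)*b/3


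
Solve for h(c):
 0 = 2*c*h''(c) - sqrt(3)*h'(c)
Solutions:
 h(c) = C1 + C2*c^(sqrt(3)/2 + 1)


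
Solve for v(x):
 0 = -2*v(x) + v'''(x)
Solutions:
 v(x) = C3*exp(2^(1/3)*x) + (C1*sin(2^(1/3)*sqrt(3)*x/2) + C2*cos(2^(1/3)*sqrt(3)*x/2))*exp(-2^(1/3)*x/2)


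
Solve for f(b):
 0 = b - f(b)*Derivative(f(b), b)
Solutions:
 f(b) = -sqrt(C1 + b^2)
 f(b) = sqrt(C1 + b^2)


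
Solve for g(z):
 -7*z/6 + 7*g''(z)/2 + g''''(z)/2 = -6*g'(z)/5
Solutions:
 g(z) = C1 + C2*exp(-15^(1/3)*z*(-5^(1/3)*(54 + sqrt(28641))^(1/3) + 35*3^(1/3)/(54 + sqrt(28641))^(1/3))/30)*sin(3^(1/6)*5^(1/3)*z*(105/(54 + sqrt(28641))^(1/3) + 3^(2/3)*5^(1/3)*(54 + sqrt(28641))^(1/3))/30) + C3*exp(-15^(1/3)*z*(-5^(1/3)*(54 + sqrt(28641))^(1/3) + 35*3^(1/3)/(54 + sqrt(28641))^(1/3))/30)*cos(3^(1/6)*5^(1/3)*z*(105/(54 + sqrt(28641))^(1/3) + 3^(2/3)*5^(1/3)*(54 + sqrt(28641))^(1/3))/30) + C4*exp(15^(1/3)*z*(-5^(1/3)*(54 + sqrt(28641))^(1/3) + 35*3^(1/3)/(54 + sqrt(28641))^(1/3))/15) + 35*z^2/72 - 1225*z/432


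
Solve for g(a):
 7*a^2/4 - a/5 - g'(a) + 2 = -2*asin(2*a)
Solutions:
 g(a) = C1 + 7*a^3/12 - a^2/10 + 2*a*asin(2*a) + 2*a + sqrt(1 - 4*a^2)


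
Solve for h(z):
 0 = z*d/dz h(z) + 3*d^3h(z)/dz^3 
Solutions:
 h(z) = C1 + Integral(C2*airyai(-3^(2/3)*z/3) + C3*airybi(-3^(2/3)*z/3), z)


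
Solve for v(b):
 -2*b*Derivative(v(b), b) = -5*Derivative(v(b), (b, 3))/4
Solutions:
 v(b) = C1 + Integral(C2*airyai(2*5^(2/3)*b/5) + C3*airybi(2*5^(2/3)*b/5), b)


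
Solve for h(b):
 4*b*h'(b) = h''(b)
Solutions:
 h(b) = C1 + C2*erfi(sqrt(2)*b)


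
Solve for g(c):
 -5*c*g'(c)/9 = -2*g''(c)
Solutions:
 g(c) = C1 + C2*erfi(sqrt(5)*c/6)


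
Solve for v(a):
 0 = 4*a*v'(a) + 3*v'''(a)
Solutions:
 v(a) = C1 + Integral(C2*airyai(-6^(2/3)*a/3) + C3*airybi(-6^(2/3)*a/3), a)


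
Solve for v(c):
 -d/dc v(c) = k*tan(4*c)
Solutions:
 v(c) = C1 + k*log(cos(4*c))/4


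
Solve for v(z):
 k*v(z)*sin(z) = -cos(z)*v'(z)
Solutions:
 v(z) = C1*exp(k*log(cos(z)))


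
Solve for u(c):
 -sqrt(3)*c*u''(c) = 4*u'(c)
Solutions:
 u(c) = C1 + C2*c^(1 - 4*sqrt(3)/3)


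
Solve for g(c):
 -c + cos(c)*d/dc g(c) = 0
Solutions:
 g(c) = C1 + Integral(c/cos(c), c)


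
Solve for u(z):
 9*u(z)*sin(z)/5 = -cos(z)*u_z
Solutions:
 u(z) = C1*cos(z)^(9/5)


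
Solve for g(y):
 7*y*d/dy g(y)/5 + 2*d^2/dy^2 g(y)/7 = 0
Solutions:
 g(y) = C1 + C2*erf(7*sqrt(5)*y/10)


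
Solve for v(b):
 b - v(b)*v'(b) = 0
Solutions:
 v(b) = -sqrt(C1 + b^2)
 v(b) = sqrt(C1 + b^2)


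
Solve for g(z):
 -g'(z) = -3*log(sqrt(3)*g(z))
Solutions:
 -2*Integral(1/(2*log(_y) + log(3)), (_y, g(z)))/3 = C1 - z


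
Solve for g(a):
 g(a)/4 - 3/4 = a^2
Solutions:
 g(a) = 4*a^2 + 3


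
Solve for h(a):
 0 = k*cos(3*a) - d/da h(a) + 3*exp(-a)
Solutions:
 h(a) = C1 + k*sin(3*a)/3 - 3*exp(-a)


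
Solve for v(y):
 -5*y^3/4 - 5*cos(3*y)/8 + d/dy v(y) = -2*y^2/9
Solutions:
 v(y) = C1 + 5*y^4/16 - 2*y^3/27 + 5*sin(3*y)/24


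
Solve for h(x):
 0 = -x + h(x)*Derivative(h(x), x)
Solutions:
 h(x) = -sqrt(C1 + x^2)
 h(x) = sqrt(C1 + x^2)


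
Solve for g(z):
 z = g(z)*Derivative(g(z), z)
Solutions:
 g(z) = -sqrt(C1 + z^2)
 g(z) = sqrt(C1 + z^2)


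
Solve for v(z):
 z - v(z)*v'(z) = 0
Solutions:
 v(z) = -sqrt(C1 + z^2)
 v(z) = sqrt(C1 + z^2)


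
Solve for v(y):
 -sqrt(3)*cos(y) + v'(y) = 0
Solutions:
 v(y) = C1 + sqrt(3)*sin(y)


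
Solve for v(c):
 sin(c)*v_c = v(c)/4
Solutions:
 v(c) = C1*(cos(c) - 1)^(1/8)/(cos(c) + 1)^(1/8)


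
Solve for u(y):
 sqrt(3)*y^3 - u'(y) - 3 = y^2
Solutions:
 u(y) = C1 + sqrt(3)*y^4/4 - y^3/3 - 3*y


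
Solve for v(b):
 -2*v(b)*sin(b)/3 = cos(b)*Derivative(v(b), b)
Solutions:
 v(b) = C1*cos(b)^(2/3)


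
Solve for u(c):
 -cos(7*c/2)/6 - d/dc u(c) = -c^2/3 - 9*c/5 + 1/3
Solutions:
 u(c) = C1 + c^3/9 + 9*c^2/10 - c/3 - sin(7*c/2)/21


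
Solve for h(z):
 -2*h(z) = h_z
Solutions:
 h(z) = C1*exp(-2*z)


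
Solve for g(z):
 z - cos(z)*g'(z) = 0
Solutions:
 g(z) = C1 + Integral(z/cos(z), z)


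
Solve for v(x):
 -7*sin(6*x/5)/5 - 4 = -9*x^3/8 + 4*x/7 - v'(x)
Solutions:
 v(x) = C1 - 9*x^4/32 + 2*x^2/7 + 4*x - 7*cos(6*x/5)/6


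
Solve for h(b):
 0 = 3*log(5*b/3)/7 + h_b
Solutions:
 h(b) = C1 - 3*b*log(b)/7 - 3*b*log(5)/7 + 3*b/7 + 3*b*log(3)/7


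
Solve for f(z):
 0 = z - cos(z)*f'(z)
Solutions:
 f(z) = C1 + Integral(z/cos(z), z)


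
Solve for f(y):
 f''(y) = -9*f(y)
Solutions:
 f(y) = C1*sin(3*y) + C2*cos(3*y)


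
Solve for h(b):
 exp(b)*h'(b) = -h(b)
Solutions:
 h(b) = C1*exp(exp(-b))


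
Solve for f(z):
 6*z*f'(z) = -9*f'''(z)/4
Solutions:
 f(z) = C1 + Integral(C2*airyai(-2*3^(2/3)*z/3) + C3*airybi(-2*3^(2/3)*z/3), z)


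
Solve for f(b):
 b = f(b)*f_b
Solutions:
 f(b) = -sqrt(C1 + b^2)
 f(b) = sqrt(C1 + b^2)


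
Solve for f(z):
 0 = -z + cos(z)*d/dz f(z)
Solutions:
 f(z) = C1 + Integral(z/cos(z), z)


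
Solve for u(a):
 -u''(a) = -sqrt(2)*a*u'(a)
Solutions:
 u(a) = C1 + C2*erfi(2^(3/4)*a/2)


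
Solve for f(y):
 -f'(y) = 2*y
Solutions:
 f(y) = C1 - y^2


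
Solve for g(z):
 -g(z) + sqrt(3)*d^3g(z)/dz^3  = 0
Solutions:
 g(z) = C3*exp(3^(5/6)*z/3) + (C1*sin(3^(1/3)*z/2) + C2*cos(3^(1/3)*z/2))*exp(-3^(5/6)*z/6)


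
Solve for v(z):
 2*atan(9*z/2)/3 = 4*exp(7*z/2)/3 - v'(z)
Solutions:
 v(z) = C1 - 2*z*atan(9*z/2)/3 + 8*exp(7*z/2)/21 + 2*log(81*z^2 + 4)/27


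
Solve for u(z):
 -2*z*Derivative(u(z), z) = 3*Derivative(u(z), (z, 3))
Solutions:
 u(z) = C1 + Integral(C2*airyai(-2^(1/3)*3^(2/3)*z/3) + C3*airybi(-2^(1/3)*3^(2/3)*z/3), z)


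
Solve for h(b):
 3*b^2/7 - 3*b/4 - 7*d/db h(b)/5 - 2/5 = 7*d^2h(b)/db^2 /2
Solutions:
 h(b) = C1 + C2*exp(-2*b/5) + 5*b^3/49 - 405*b^2/392 + 1913*b/392


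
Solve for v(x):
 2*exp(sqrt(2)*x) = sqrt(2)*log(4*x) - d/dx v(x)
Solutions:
 v(x) = C1 + sqrt(2)*x*log(x) + sqrt(2)*x*(-1 + 2*log(2)) - sqrt(2)*exp(sqrt(2)*x)


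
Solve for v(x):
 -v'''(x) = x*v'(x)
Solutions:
 v(x) = C1 + Integral(C2*airyai(-x) + C3*airybi(-x), x)


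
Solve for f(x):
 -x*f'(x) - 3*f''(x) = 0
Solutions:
 f(x) = C1 + C2*erf(sqrt(6)*x/6)


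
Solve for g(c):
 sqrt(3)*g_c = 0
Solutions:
 g(c) = C1


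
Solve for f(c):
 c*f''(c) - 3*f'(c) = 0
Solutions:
 f(c) = C1 + C2*c^4


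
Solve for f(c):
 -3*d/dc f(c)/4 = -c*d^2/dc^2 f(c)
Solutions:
 f(c) = C1 + C2*c^(7/4)


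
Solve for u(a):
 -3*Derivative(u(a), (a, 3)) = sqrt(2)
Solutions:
 u(a) = C1 + C2*a + C3*a^2 - sqrt(2)*a^3/18


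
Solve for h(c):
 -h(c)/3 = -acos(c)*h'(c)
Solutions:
 h(c) = C1*exp(Integral(1/acos(c), c)/3)


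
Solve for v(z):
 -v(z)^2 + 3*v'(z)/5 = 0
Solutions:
 v(z) = -3/(C1 + 5*z)


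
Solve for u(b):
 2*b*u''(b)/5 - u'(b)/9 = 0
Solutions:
 u(b) = C1 + C2*b^(23/18)


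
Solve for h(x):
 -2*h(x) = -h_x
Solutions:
 h(x) = C1*exp(2*x)


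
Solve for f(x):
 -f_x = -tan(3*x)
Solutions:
 f(x) = C1 - log(cos(3*x))/3


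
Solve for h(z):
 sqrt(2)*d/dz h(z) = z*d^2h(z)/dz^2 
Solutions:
 h(z) = C1 + C2*z^(1 + sqrt(2))


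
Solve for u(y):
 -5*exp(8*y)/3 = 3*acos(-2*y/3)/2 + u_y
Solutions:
 u(y) = C1 - 3*y*acos(-2*y/3)/2 - 3*sqrt(9 - 4*y^2)/4 - 5*exp(8*y)/24


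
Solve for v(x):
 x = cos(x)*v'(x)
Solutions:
 v(x) = C1 + Integral(x/cos(x), x)


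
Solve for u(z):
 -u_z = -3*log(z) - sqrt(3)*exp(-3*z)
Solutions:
 u(z) = C1 + 3*z*log(z) - 3*z - sqrt(3)*exp(-3*z)/3


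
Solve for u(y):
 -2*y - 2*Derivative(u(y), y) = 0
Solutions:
 u(y) = C1 - y^2/2


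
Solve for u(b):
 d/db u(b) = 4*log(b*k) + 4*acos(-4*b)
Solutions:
 u(b) = C1 + 4*b*log(b*k) + 4*b*acos(-4*b) - 4*b + sqrt(1 - 16*b^2)


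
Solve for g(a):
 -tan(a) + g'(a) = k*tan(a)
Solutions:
 g(a) = C1 - (k + 1)*log(cos(a))


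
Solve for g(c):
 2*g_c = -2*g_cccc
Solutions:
 g(c) = C1 + C4*exp(-c) + (C2*sin(sqrt(3)*c/2) + C3*cos(sqrt(3)*c/2))*exp(c/2)


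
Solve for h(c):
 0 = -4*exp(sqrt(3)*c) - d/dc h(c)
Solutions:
 h(c) = C1 - 4*sqrt(3)*exp(sqrt(3)*c)/3


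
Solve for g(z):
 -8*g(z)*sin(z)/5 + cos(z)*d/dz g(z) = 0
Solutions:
 g(z) = C1/cos(z)^(8/5)


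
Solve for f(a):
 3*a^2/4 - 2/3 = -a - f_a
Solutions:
 f(a) = C1 - a^3/4 - a^2/2 + 2*a/3


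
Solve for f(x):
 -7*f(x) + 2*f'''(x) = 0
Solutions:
 f(x) = C3*exp(2^(2/3)*7^(1/3)*x/2) + (C1*sin(2^(2/3)*sqrt(3)*7^(1/3)*x/4) + C2*cos(2^(2/3)*sqrt(3)*7^(1/3)*x/4))*exp(-2^(2/3)*7^(1/3)*x/4)


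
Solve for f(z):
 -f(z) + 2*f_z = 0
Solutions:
 f(z) = C1*exp(z/2)


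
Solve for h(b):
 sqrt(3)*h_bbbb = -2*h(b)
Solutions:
 h(b) = (C1*sin(2^(3/4)*3^(7/8)*b/6) + C2*cos(2^(3/4)*3^(7/8)*b/6))*exp(-2^(3/4)*3^(7/8)*b/6) + (C3*sin(2^(3/4)*3^(7/8)*b/6) + C4*cos(2^(3/4)*3^(7/8)*b/6))*exp(2^(3/4)*3^(7/8)*b/6)


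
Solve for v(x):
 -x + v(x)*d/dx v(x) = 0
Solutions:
 v(x) = -sqrt(C1 + x^2)
 v(x) = sqrt(C1 + x^2)


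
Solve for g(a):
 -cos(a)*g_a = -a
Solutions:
 g(a) = C1 + Integral(a/cos(a), a)


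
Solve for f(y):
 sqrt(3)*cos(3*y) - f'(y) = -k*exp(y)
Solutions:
 f(y) = C1 + k*exp(y) + sqrt(3)*sin(3*y)/3


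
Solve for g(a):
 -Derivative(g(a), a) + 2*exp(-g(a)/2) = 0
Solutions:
 g(a) = 2*log(C1 + a)


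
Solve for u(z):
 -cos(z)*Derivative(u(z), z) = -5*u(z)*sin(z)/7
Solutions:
 u(z) = C1/cos(z)^(5/7)


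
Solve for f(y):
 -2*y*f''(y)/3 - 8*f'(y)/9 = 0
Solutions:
 f(y) = C1 + C2/y^(1/3)


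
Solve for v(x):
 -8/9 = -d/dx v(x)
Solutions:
 v(x) = C1 + 8*x/9


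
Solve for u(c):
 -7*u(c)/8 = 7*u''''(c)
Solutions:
 u(c) = (C1*sin(2^(3/4)*c/4) + C2*cos(2^(3/4)*c/4))*exp(-2^(3/4)*c/4) + (C3*sin(2^(3/4)*c/4) + C4*cos(2^(3/4)*c/4))*exp(2^(3/4)*c/4)


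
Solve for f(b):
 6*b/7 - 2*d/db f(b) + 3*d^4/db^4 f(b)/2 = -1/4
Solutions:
 f(b) = C1 + C4*exp(6^(2/3)*b/3) + 3*b^2/14 + b/8 + (C2*sin(2^(2/3)*3^(1/6)*b/2) + C3*cos(2^(2/3)*3^(1/6)*b/2))*exp(-6^(2/3)*b/6)


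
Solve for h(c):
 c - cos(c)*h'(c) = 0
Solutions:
 h(c) = C1 + Integral(c/cos(c), c)


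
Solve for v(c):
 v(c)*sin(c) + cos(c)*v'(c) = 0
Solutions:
 v(c) = C1*cos(c)


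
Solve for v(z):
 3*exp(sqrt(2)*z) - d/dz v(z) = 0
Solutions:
 v(z) = C1 + 3*sqrt(2)*exp(sqrt(2)*z)/2


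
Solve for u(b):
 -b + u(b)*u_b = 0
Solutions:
 u(b) = -sqrt(C1 + b^2)
 u(b) = sqrt(C1 + b^2)


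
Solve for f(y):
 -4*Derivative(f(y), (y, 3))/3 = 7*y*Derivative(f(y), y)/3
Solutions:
 f(y) = C1 + Integral(C2*airyai(-14^(1/3)*y/2) + C3*airybi(-14^(1/3)*y/2), y)


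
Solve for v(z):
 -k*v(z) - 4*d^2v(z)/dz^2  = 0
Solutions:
 v(z) = C1*exp(-z*sqrt(-k)/2) + C2*exp(z*sqrt(-k)/2)


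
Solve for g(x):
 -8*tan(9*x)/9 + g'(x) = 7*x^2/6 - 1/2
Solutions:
 g(x) = C1 + 7*x^3/18 - x/2 - 8*log(cos(9*x))/81


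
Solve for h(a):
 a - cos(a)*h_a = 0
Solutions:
 h(a) = C1 + Integral(a/cos(a), a)


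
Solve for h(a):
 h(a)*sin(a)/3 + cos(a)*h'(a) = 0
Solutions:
 h(a) = C1*cos(a)^(1/3)


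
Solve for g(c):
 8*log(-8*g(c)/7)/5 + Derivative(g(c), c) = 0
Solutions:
 5*Integral(1/(log(-_y) - log(7) + 3*log(2)), (_y, g(c)))/8 = C1 - c


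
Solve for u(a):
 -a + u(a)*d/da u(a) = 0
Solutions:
 u(a) = -sqrt(C1 + a^2)
 u(a) = sqrt(C1 + a^2)


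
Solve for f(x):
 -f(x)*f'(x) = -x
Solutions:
 f(x) = -sqrt(C1 + x^2)
 f(x) = sqrt(C1 + x^2)


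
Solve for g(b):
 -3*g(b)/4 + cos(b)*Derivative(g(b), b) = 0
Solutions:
 g(b) = C1*(sin(b) + 1)^(3/8)/(sin(b) - 1)^(3/8)


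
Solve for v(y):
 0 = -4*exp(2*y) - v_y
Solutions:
 v(y) = C1 - 2*exp(2*y)


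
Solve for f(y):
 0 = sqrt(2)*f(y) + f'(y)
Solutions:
 f(y) = C1*exp(-sqrt(2)*y)


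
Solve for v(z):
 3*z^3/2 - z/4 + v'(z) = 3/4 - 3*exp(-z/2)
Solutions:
 v(z) = C1 - 3*z^4/8 + z^2/8 + 3*z/4 + 6*exp(-z/2)


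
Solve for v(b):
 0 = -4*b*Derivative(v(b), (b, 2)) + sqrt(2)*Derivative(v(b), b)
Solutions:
 v(b) = C1 + C2*b^(sqrt(2)/4 + 1)


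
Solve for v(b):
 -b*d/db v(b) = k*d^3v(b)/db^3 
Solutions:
 v(b) = C1 + Integral(C2*airyai(b*(-1/k)^(1/3)) + C3*airybi(b*(-1/k)^(1/3)), b)


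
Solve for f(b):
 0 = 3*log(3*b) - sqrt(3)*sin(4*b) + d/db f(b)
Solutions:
 f(b) = C1 - 3*b*log(b) - 3*b*log(3) + 3*b - sqrt(3)*cos(4*b)/4


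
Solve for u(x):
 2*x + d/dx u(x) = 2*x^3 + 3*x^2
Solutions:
 u(x) = C1 + x^4/2 + x^3 - x^2


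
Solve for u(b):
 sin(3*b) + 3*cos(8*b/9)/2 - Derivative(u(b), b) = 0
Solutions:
 u(b) = C1 + 27*sin(8*b/9)/16 - cos(3*b)/3


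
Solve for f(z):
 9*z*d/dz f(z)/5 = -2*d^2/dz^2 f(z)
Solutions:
 f(z) = C1 + C2*erf(3*sqrt(5)*z/10)


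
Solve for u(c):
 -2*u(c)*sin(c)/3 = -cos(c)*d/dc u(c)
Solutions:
 u(c) = C1/cos(c)^(2/3)


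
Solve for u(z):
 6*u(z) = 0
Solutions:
 u(z) = 0


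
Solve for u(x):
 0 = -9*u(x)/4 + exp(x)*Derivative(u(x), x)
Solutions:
 u(x) = C1*exp(-9*exp(-x)/4)


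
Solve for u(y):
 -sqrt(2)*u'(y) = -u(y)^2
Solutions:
 u(y) = -2/(C1 + sqrt(2)*y)


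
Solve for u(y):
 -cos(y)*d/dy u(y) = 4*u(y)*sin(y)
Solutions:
 u(y) = C1*cos(y)^4


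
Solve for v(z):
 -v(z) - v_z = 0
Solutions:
 v(z) = C1*exp(-z)


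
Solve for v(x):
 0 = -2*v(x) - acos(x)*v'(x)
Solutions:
 v(x) = C1*exp(-2*Integral(1/acos(x), x))


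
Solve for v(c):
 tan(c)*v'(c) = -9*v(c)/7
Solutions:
 v(c) = C1/sin(c)^(9/7)


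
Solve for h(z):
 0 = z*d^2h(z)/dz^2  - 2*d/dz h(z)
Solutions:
 h(z) = C1 + C2*z^3


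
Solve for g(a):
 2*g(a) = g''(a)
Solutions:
 g(a) = C1*exp(-sqrt(2)*a) + C2*exp(sqrt(2)*a)


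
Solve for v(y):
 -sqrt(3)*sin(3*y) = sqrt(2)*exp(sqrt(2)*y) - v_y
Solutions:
 v(y) = C1 + exp(sqrt(2)*y) - sqrt(3)*cos(3*y)/3


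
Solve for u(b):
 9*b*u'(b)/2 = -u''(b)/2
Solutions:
 u(b) = C1 + C2*erf(3*sqrt(2)*b/2)


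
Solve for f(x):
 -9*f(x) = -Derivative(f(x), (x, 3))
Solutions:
 f(x) = C3*exp(3^(2/3)*x) + (C1*sin(3*3^(1/6)*x/2) + C2*cos(3*3^(1/6)*x/2))*exp(-3^(2/3)*x/2)


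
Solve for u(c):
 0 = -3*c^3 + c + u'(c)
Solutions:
 u(c) = C1 + 3*c^4/4 - c^2/2


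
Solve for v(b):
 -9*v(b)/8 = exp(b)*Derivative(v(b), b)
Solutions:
 v(b) = C1*exp(9*exp(-b)/8)


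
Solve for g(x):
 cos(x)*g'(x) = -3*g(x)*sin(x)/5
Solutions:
 g(x) = C1*cos(x)^(3/5)


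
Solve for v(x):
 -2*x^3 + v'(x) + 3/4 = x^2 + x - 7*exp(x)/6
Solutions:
 v(x) = C1 + x^4/2 + x^3/3 + x^2/2 - 3*x/4 - 7*exp(x)/6


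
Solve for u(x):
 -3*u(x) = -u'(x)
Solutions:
 u(x) = C1*exp(3*x)


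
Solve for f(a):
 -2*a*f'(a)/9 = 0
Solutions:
 f(a) = C1


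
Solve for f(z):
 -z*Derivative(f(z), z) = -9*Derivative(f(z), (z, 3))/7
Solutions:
 f(z) = C1 + Integral(C2*airyai(21^(1/3)*z/3) + C3*airybi(21^(1/3)*z/3), z)


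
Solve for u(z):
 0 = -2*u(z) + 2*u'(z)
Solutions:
 u(z) = C1*exp(z)


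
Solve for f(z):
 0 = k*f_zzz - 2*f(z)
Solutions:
 f(z) = C1*exp(2^(1/3)*z*(1/k)^(1/3)) + C2*exp(2^(1/3)*z*(-1 + sqrt(3)*I)*(1/k)^(1/3)/2) + C3*exp(-2^(1/3)*z*(1 + sqrt(3)*I)*(1/k)^(1/3)/2)


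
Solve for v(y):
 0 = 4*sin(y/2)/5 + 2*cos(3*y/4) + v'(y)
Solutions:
 v(y) = C1 - 8*sin(3*y/4)/3 + 8*cos(y/2)/5


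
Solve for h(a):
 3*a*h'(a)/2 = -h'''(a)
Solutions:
 h(a) = C1 + Integral(C2*airyai(-2^(2/3)*3^(1/3)*a/2) + C3*airybi(-2^(2/3)*3^(1/3)*a/2), a)


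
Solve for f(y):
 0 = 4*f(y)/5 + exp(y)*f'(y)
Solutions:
 f(y) = C1*exp(4*exp(-y)/5)


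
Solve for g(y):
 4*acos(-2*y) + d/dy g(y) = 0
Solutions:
 g(y) = C1 - 4*y*acos(-2*y) - 2*sqrt(1 - 4*y^2)


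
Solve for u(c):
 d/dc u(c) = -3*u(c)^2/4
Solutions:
 u(c) = 4/(C1 + 3*c)


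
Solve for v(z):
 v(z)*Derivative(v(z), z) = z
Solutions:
 v(z) = -sqrt(C1 + z^2)
 v(z) = sqrt(C1 + z^2)


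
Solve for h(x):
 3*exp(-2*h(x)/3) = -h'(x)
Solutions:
 h(x) = 3*log(-sqrt(C1 - 3*x)) - 3*log(3) + 3*log(6)/2
 h(x) = 3*log(C1 - 3*x)/2 - 3*log(3) + 3*log(6)/2


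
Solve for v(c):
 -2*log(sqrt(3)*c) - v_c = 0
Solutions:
 v(c) = C1 - 2*c*log(c) - c*log(3) + 2*c


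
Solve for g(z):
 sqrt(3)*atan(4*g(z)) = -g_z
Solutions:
 Integral(1/atan(4*_y), (_y, g(z))) = C1 - sqrt(3)*z


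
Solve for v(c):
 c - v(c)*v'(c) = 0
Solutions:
 v(c) = -sqrt(C1 + c^2)
 v(c) = sqrt(C1 + c^2)


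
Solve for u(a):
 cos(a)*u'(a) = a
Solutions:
 u(a) = C1 + Integral(a/cos(a), a)


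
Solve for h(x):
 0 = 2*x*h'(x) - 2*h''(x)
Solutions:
 h(x) = C1 + C2*erfi(sqrt(2)*x/2)


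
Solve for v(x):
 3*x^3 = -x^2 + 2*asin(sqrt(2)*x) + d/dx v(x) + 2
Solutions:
 v(x) = C1 + 3*x^4/4 + x^3/3 - 2*x*asin(sqrt(2)*x) - 2*x - sqrt(2)*sqrt(1 - 2*x^2)


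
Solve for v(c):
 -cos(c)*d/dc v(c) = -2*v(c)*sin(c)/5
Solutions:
 v(c) = C1/cos(c)^(2/5)


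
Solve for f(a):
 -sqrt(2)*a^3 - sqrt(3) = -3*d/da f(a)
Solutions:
 f(a) = C1 + sqrt(2)*a^4/12 + sqrt(3)*a/3


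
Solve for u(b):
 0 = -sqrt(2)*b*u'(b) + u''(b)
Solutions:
 u(b) = C1 + C2*erfi(2^(3/4)*b/2)


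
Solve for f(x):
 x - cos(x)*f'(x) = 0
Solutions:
 f(x) = C1 + Integral(x/cos(x), x)


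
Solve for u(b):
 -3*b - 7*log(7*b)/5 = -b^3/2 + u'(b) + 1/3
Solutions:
 u(b) = C1 + b^4/8 - 3*b^2/2 - 7*b*log(b)/5 - 7*b*log(7)/5 + 16*b/15


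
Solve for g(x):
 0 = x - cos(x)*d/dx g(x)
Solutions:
 g(x) = C1 + Integral(x/cos(x), x)


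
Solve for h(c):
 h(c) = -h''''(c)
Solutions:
 h(c) = (C1*sin(sqrt(2)*c/2) + C2*cos(sqrt(2)*c/2))*exp(-sqrt(2)*c/2) + (C3*sin(sqrt(2)*c/2) + C4*cos(sqrt(2)*c/2))*exp(sqrt(2)*c/2)


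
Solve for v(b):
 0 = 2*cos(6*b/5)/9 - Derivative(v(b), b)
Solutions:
 v(b) = C1 + 5*sin(6*b/5)/27
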